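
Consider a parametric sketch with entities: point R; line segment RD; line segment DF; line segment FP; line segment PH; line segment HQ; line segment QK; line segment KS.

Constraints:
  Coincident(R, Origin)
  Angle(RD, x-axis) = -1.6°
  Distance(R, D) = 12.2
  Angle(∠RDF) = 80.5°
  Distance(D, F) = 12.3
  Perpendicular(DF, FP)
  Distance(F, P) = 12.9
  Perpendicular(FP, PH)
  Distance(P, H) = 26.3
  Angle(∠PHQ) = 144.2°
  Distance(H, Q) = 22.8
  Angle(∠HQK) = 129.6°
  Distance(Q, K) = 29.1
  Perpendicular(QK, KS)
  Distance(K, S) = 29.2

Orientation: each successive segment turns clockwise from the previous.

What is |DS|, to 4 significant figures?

31.85

R is at the origin; RD runs at -1.6° with length 12.2, so D = (12.20, -0.3406). ∠RDF = 80.5° gives DF at -101.1° from the x-axis; with |DF| = 12.3, F = (9.827, -12.41). DF is perpendicular to FP, so FP runs at 168.9°; with |FP| = 12.9, P = (-2.831, -9.927). FP is perpendicular to PH, so PH runs at 78.90°; with |PH| = 26.3, H = (2.232, 15.88). ∠PHQ = 144.2° gives HQ at 43.10° from the x-axis; with |HQ| = 22.8, Q = (18.88, 31.46). ∠HQK = 129.6° gives QK at -7.300° from the x-axis; with |QK| = 29.1, K = (47.74, 27.76). The perpendicularity gives KS at right angles to QK, so KS runs at -97.30°; with |KS| = 29.2, S = (44.03, -1.201). Then |DS| = |S − D| = 31.85.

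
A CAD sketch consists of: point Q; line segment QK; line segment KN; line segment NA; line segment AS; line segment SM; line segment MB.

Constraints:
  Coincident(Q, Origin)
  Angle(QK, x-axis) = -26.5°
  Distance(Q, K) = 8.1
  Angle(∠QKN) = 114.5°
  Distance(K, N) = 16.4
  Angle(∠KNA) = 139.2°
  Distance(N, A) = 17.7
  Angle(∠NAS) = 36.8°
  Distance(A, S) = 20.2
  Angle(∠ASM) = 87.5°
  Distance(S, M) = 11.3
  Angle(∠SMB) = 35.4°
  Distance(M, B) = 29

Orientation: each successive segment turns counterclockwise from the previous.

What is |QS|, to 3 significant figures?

13.3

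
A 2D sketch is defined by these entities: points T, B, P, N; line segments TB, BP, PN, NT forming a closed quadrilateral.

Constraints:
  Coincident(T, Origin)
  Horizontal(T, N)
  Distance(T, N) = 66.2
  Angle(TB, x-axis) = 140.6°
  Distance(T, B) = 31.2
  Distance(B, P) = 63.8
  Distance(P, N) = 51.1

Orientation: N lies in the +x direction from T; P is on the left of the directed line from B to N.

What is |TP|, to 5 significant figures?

54.717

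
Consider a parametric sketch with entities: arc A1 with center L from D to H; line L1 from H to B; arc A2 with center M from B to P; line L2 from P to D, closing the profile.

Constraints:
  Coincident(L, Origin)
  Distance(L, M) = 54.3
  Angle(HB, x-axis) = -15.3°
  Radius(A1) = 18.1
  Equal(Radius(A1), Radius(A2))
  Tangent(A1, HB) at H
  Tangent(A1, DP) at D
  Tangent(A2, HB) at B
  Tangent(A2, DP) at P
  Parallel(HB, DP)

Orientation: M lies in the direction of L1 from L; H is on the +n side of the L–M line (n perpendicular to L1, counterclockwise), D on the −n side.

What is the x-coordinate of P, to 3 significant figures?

47.6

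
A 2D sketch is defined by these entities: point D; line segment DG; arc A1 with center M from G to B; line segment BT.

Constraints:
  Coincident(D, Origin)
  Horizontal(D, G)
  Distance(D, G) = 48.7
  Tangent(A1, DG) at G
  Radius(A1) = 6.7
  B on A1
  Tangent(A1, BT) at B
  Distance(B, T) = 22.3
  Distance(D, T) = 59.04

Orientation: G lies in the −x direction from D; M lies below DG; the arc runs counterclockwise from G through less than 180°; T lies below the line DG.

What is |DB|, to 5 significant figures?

55.848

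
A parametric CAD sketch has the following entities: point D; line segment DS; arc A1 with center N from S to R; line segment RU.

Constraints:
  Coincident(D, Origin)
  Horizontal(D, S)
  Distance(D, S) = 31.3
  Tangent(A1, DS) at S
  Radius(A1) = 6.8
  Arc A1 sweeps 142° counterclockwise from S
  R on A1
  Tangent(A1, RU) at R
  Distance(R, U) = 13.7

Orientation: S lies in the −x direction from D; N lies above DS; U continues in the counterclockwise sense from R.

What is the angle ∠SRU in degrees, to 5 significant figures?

109.00°

D is at the origin; D and S share the same y with |DS| = 31.3 and S on the −x side, so S = (-31.300, 0.0000). Since A1 is tangent to DS there, NS ⟂ DS, so N = S + (0, 6.8) = (-31.300, 6.8000). On A1, S sits at bearing -90° from N; a 142° counterclockwise sweep puts R at bearing 52°, so R = N + 6.8·(cos 52°, sin 52°) = (-27.114, 12.158). A1 meets RU tangentially, so NR is at right angles to RU, so RU runs along (−sin 52°, cos 52°); with |RU| = 13.7, U = (-37.909, 20.593). Then cos ∠SRU = RS·RU / (|RS||RU|), giving 109.00°.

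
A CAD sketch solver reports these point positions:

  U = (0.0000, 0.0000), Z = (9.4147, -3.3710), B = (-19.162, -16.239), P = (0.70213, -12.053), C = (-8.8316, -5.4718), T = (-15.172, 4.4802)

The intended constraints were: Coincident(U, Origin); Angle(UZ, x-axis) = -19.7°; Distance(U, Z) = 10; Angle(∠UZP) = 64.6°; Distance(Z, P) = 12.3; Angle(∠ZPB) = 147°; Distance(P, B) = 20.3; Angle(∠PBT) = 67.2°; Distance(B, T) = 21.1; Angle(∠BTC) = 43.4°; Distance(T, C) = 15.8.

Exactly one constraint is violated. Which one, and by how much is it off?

Distance(T, C) = 15.8 — off by 4.00.

U = (0.00, 0.00) ✓; UZ at -19.70° ✓; |UZ| = 10.00 ✓; ∠UZP = 64.60° ✓; |ZP| = 12.30 ✓; ∠ZPB = 147.0° ✓; |PB| = 20.30 ✓; ∠PBT = 67.20° ✓; |BT| = 21.10 ✓; ∠BTC = 43.40° ✓; |TC| = 11.80 ✗.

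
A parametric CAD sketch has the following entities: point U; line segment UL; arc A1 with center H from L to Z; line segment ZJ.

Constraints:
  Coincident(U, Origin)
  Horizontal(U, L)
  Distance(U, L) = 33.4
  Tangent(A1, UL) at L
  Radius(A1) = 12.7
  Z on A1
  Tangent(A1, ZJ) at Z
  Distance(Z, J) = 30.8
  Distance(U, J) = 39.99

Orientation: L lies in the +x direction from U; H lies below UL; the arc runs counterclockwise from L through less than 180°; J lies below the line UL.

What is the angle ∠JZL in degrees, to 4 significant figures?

143.9°

Checks: |HZ| = 12.70 ✓; ∠(HZ, ZJ) = 90.00° ✓; |ZJ| = 30.80 ✓; |UJ| = 39.99 ✓.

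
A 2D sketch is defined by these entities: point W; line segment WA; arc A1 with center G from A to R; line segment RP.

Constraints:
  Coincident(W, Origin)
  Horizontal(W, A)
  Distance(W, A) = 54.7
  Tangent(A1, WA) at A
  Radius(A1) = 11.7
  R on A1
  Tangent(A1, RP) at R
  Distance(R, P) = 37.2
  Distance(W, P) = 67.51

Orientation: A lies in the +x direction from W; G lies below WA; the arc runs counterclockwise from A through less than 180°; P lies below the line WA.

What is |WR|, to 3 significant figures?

44.8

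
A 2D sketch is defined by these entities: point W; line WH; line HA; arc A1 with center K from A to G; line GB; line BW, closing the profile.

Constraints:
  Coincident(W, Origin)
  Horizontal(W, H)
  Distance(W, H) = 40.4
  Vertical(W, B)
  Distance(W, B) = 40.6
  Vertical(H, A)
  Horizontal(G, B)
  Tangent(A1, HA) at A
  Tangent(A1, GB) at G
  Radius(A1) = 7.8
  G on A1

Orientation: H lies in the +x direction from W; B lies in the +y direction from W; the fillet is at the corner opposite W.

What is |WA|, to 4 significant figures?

52.04

W is at the origin; W and H share the same y with |WH| = 40.4 and H on the +x side, so H = (40.40, 0.000). WB is vertical with |WB| = 40.6 and B on the +y side, so B = (0.000, 40.60). The virtual corner opposite W is at (40.40, 40.60). Since A1 is tangent to HA there, KA ⟂ HA and tangency of A1 to GB means the radius KG is perpendicular to GB, with radius 7.8, so the center K sits 7.8 in from both sides at K = (32.60, 32.80). That places the tangent points at A = (40.40, 32.80) on HA and G = (32.60, 40.60) on GB. Then |WA| = |A − W| = 52.04.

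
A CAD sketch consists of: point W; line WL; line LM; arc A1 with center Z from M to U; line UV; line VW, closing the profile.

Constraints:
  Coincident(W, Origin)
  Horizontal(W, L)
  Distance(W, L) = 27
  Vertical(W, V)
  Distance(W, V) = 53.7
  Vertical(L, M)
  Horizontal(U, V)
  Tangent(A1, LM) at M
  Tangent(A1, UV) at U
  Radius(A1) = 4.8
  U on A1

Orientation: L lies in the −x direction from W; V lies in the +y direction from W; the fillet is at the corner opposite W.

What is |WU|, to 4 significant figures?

58.11

W is at the origin; W and L share the same y with |WL| = 27.0 and L on the −x side, so L = (-27.00, 0.000). W and V share the same x with |WV| = 53.7 and V on the +y side, so V = (0.000, 53.70). The virtual corner opposite W is at (-27.00, 53.70). Tangency of A1 to LM means the radius ZM is perpendicular to LM and the tangent condition forces ZU to be normal to UV, with radius 4.8, so the center Z sits 4.8 in from both sides at Z = (-22.20, 48.90). That places the tangent points at M = (-27.00, 48.90) on LM and U = (-22.20, 53.70) on UV. Then |WU| = |U − W| = 58.11.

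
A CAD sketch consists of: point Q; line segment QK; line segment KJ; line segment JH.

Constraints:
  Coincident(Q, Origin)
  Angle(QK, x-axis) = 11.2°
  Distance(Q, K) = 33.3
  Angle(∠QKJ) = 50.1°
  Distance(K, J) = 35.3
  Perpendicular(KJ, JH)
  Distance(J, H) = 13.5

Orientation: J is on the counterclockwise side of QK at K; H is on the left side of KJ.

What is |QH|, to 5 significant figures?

18.424

∠QKJ = 50.1°, so KJ runs at 11.2° + (180° − 50.1°) = 141.10° from the x-axis; with |KJ| = 35.3, J = K + 35.3·(cos 141.10°, sin 141.10°) = (5.1938, 28.635). KJ ⟂ JH; with |JH| = 13.5 on the left of KJ, H = J + 13.5·(-0.62796, -0.77824) = (-3.2837, 18.129). Then |QH| = |H − Q| = 18.424.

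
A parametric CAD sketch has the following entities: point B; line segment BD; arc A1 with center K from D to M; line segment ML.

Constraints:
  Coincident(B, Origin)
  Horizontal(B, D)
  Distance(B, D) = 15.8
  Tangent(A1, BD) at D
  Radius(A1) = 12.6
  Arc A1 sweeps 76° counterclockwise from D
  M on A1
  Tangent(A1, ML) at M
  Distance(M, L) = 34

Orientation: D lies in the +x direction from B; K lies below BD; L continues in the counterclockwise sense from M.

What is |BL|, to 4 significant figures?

42.80

On A1, D sits at bearing 90° from K; a 76° counterclockwise sweep puts M at bearing 166°, so M = K + 12.6·(cos 166°, sin 166°) = (3.574, -9.552). Since A1 is tangent to ML there, KM ⟂ ML, so ML runs along (−sin 166°, cos 166°); with |ML| = 34.0, L = (-4.651, -42.54). Then |BL| = |L − B| = 42.80.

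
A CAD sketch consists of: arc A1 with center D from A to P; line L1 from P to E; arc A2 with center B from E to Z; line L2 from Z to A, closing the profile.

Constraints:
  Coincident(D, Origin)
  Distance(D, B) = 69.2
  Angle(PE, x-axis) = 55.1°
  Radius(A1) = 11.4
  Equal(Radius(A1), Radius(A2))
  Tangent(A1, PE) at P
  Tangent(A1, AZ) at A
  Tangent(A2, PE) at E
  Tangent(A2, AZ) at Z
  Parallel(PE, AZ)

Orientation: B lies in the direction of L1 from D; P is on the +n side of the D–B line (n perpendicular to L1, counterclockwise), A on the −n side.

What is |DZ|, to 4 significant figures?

70.13

Tangency of A1 to both parallel lines with radius 11.4 puts P and A at D ± 11.4·n: P = (-9.350, 6.522), A = (9.350, -6.522). Equal radii place E and Z the same way about B: E = B + 11.4·n = (30.24, 63.28), Z = B − 11.4·n = (48.94, 50.23). Then |DZ| = |Z − D| = 70.13.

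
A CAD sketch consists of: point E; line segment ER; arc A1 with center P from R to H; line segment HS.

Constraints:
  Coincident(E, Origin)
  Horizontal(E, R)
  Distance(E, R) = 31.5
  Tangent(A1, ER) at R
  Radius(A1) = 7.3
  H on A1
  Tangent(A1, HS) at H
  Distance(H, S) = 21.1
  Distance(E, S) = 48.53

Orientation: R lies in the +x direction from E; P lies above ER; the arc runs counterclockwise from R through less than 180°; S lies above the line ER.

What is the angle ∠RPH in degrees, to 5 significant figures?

87.954°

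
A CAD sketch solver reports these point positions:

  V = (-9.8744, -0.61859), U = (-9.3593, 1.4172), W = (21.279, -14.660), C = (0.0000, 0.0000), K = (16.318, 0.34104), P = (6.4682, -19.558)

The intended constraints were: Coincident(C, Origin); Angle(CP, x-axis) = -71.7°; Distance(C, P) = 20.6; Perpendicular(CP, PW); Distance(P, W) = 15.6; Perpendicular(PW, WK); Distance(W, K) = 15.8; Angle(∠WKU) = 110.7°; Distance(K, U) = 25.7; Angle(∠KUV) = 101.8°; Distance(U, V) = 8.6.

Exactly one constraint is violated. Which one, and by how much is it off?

Distance(U, V) = 8.6 — off by 6.50.

C = (0.00, 0.00) ✓; CP at -71.70° ✓; |CP| = 20.60 ✓; ∠(CP, PW) = 90.00° ✓; |PW| = 15.60 ✓; ∠(PW, WK) = 90.00° ✓; |WK| = 15.80 ✓; ∠WKU = 110.7° ✓; |KU| = 25.70 ✓; ∠KUV = 101.8° ✓; |UV| = 2.100 ✗.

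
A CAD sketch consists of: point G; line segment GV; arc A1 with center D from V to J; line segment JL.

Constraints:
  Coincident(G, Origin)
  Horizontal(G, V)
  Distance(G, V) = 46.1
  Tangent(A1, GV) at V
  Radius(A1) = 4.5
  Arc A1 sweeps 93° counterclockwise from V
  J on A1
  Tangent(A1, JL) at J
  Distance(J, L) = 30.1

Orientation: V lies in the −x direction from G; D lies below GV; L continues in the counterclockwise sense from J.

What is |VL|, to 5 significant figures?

34.916

G is at the origin; G and V share the same y with |GV| = 46.1 and V on the −x side, so V = (-46.100, 0.0000). The tangent condition forces DV to be normal to GV, so D = V + (0, -4.5) = (-46.100, -4.5000). On A1, V sits at bearing 90° from D; a 93° counterclockwise sweep puts J at bearing 183°, so J = D + 4.5·(cos 183°, sin 183°) = (-50.594, -4.7355). Since A1 is tangent to JL there, DJ ⟂ JL, so JL runs along (−sin 183°, cos 183°); with |JL| = 30.1, L = (-49.019, -34.794). Then |VL| = |L − V| = 34.916.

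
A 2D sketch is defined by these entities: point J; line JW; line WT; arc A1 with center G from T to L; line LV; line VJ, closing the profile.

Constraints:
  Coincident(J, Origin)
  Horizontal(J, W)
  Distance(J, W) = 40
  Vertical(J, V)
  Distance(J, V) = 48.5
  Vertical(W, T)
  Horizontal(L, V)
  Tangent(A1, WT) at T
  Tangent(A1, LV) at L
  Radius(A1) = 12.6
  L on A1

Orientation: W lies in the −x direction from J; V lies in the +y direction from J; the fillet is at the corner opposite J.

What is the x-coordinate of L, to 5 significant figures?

-27.400

The virtual corner opposite J is at (-40.000, 48.500). A1 meets WT tangentially, so GT is at right angles to WT and A1 meets LV tangentially, so GL is at right angles to LV, with radius 12.6, so the center G sits 12.6 in from both sides at G = (-27.400, 35.900). That places the tangent points at T = (-40.000, 35.900) on WT and L = (-27.400, 48.500) on LV. So L.x = -27.400.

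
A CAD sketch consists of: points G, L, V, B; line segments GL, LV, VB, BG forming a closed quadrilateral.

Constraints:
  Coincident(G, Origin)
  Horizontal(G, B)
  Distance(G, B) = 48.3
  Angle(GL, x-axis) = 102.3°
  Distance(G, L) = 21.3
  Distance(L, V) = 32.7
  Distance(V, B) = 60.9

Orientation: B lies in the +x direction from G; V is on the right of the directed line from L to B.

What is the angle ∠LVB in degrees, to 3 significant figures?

67.0°

Checks: |LV| = 32.70 ✓; |VB| = 60.90 ✓.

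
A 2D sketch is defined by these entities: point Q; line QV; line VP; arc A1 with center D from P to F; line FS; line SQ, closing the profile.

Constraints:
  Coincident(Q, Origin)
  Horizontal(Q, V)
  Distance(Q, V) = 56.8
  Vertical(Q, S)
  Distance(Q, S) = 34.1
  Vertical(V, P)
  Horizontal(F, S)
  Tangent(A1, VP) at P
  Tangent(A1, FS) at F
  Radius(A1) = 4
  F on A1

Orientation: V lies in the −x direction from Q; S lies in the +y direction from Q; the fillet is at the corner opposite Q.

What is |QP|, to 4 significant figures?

64.28

Q is at the origin; Q and V share the same y with |QV| = 56.8 and V on the −x side, so V = (-56.80, 0.000). QS is vertical with |QS| = 34.1 and S on the +y side, so S = (0.000, 34.10). The virtual corner opposite Q is at (-56.80, 34.10). A1 meets VP tangentially, so DP is at right angles to VP and tangency of A1 to FS means the radius DF is perpendicular to FS, with radius 4.0, so the center D sits 4.0 in from both sides at D = (-52.80, 30.10). That places the tangent points at P = (-56.80, 30.10) on VP and F = (-52.80, 34.10) on FS. Then |QP| = |P − Q| = 64.28.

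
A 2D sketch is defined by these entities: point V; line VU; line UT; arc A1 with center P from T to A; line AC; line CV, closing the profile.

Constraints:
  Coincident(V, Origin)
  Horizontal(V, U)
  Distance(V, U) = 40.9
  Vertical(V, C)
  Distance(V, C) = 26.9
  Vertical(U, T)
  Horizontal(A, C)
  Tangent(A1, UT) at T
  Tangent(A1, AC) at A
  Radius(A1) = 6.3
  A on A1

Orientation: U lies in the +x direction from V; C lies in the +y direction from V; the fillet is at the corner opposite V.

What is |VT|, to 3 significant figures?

45.8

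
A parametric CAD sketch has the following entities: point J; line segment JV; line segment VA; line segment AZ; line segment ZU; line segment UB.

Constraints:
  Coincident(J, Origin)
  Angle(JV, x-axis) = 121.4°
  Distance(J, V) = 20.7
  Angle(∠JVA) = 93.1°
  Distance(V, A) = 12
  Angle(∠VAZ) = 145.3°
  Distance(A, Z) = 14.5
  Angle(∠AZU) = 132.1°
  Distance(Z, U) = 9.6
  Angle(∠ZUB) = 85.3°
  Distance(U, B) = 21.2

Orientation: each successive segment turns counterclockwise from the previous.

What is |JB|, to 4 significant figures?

5.442

∠AZU = 132.1° gives ZU at -69.10° from the x-axis; with |ZU| = 9.6, U = (-24.51, -9.909). ∠ZUB = 85.3° gives UB at 25.60° from the x-axis; with |UB| = 21.2, B = (-5.390, -0.7483). Then |JB| = |B − J| = 5.442.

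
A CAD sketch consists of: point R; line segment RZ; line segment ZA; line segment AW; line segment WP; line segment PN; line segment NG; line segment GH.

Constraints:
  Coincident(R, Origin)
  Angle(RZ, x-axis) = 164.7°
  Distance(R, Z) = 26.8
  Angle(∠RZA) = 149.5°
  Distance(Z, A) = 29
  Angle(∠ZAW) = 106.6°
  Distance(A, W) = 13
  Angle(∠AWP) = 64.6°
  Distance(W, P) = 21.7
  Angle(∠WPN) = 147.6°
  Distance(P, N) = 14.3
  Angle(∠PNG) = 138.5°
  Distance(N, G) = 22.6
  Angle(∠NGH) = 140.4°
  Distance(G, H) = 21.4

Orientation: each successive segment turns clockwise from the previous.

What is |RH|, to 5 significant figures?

63.188

R is at the origin; RZ runs at 164.7° with length 26.8, so Z = (-25.850, 7.0718). ∠RZA = 149.5° gives ZA at 134.20° from the x-axis; with |ZA| = 29.0, A = (-46.068, 27.862). ∠ZAW = 106.6° gives AW at 60.800° from the x-axis; with |AW| = 13.0, W = (-39.726, 39.210). ∠AWP = 64.6° gives WP at -54.600° from the x-axis; with |WP| = 21.7, P = (-27.155, 21.522). ∠WPN = 147.6° gives PN at -87.000° from the x-axis; with |PN| = 14.3, N = (-26.407, 7.2415). ∠PNG = 138.5° gives NG at -128.50° from the x-axis; with |NG| = 22.6, G = (-40.476, -10.445). ∠NGH = 140.4° gives GH at -168.10° from the x-axis; with |GH| = 21.4, H = (-61.416, -14.858). Then |RH| = |H − R| = 63.188.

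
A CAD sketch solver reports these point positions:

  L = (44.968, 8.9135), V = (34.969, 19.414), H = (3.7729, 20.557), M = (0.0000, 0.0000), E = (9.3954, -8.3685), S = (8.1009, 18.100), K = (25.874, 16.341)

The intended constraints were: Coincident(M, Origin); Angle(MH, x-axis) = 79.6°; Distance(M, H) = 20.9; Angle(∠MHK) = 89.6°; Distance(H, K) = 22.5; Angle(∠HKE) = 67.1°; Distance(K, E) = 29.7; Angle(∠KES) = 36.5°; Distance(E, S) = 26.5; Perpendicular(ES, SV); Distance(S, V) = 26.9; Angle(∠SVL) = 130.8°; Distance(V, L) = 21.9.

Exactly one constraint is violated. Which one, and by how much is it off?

Distance(V, L) = 21.9 — off by 7.40.

M = (0.00, 0.00) ✓; MH at 79.60° ✓; |MH| = 20.90 ✓; ∠MHK = 89.60° ✓; |HK| = 22.50 ✓; ∠HKE = 67.10° ✓; |KE| = 29.70 ✓; ∠KES = 36.50° ✓; |ES| = 26.50 ✓; ∠(ES, SV) = 90.00° ✓; |SV| = 26.90 ✓; ∠SVL = 130.8° ✓; |VL| = 14.50 ✗.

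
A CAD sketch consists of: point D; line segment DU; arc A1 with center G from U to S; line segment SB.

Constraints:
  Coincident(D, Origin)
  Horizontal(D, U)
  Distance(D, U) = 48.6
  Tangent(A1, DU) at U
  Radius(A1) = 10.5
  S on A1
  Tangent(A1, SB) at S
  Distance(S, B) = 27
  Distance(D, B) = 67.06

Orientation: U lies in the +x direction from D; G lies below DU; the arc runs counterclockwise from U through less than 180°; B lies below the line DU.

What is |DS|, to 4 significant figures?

43.03

D is at the origin; D and U share the same y with |DU| = 48.6 and U on the +x side, so U = (48.60, 0.000). The tangent condition forces GU to be normal to DU, so G = U + (0, -10.5) = (48.60, -10.50). Since GS ⟂ SB (tangency), |GB| = √(10.5² + 27.0²) = 28.97 regardless of where S sits on A1. So B lies on both circle(D, 67.06) and circle(G, 28.97); the below-DU intersection is B = (54.68, -38.83). S is the foot of the tangent from B: S = (39.83, -16.27).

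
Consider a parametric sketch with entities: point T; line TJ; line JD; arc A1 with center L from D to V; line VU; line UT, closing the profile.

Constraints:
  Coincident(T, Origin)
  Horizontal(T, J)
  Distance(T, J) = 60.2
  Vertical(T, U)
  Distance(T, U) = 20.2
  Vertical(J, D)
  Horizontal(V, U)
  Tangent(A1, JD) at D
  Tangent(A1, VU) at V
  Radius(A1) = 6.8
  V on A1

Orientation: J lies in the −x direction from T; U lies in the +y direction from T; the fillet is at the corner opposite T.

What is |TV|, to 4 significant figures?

57.09

T is at the origin; T and J share the same y with |TJ| = 60.2 and J on the −x side, so J = (-60.20, 0.000). T and U share the same x with |TU| = 20.2 and U on the +y side, so U = (0.000, 20.20). The virtual corner opposite T is at (-60.20, 20.20). Since A1 is tangent to JD there, LD ⟂ JD and the tangent condition forces LV to be normal to VU, with radius 6.8, so the center L sits 6.8 in from both sides at L = (-53.40, 13.40). That places the tangent points at D = (-60.20, 13.40) on JD and V = (-53.40, 20.20) on VU. Then |TV| = |V − T| = 57.09.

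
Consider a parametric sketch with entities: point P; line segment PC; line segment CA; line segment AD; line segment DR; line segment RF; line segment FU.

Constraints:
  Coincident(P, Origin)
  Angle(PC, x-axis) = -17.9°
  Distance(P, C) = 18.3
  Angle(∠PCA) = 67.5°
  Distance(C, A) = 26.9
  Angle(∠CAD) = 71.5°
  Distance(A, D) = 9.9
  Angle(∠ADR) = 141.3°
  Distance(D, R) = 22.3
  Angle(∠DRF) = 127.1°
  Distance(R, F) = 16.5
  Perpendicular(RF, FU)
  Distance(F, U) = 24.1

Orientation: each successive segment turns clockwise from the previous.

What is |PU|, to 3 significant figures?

25.5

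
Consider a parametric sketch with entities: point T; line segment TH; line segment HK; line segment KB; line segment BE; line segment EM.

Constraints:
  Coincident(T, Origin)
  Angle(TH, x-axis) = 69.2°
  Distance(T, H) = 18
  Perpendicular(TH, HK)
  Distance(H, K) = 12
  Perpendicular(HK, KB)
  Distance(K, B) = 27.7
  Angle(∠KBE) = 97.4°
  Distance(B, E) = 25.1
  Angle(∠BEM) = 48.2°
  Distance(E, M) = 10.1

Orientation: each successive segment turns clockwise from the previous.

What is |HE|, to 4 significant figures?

33.51

T is at the origin; TH runs at 69.2° with length 18.0, so H = (6.392, 16.83). TH ⟂ HK, so HK runs at -20.80°; with |HK| = 12.0, K = (17.61, 12.57). The perpendicularity gives KB at right angles to HK, so KB runs at -110.8°; with |KB| = 27.7, B = (7.773, -13.33). ∠KBE = 97.4° gives BE at 166.6° from the x-axis; with |BE| = 25.1, E = (-16.64, -7.512). Then |HE| = |E − H| = 33.51.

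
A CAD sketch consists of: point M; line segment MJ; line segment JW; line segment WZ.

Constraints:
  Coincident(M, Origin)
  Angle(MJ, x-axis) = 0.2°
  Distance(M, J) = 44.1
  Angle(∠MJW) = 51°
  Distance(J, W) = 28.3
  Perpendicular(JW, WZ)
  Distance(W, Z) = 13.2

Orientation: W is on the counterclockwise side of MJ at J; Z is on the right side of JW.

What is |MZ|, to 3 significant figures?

47.5

∠MJW = 51.0°, so JW runs at 0.2° + (180° − 51.0°) = 129° from the x-axis; with |JW| = 28.3, W = J + 28.3·(cos 129°, sin 129°) = (26.2, 22.1). The perpendicularity gives WZ at right angles to JW; with |WZ| = 13.2 on the right of JW, Z = W + 13.2·(0.775, 0.632) = (36.4, 30.4). Then |MZ| = |Z − M| = 47.5.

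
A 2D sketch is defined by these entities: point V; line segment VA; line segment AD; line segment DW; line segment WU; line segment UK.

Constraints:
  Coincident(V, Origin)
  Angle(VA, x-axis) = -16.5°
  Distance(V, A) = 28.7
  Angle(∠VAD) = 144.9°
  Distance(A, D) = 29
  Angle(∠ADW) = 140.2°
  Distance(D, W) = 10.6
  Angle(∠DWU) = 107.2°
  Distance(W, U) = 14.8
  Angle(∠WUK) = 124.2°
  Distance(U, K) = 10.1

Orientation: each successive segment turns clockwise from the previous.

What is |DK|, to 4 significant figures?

23.68

V is at the origin; VA runs at -16.5° with length 28.7, so A = (27.52, -8.151). ∠VAD = 144.9° gives AD at -51.60° from the x-axis; with |AD| = 29.0, D = (45.53, -30.88). ∠ADW = 140.2° gives DW at -91.40° from the x-axis; with |DW| = 10.6, W = (45.27, -41.48). ∠DWU = 107.2° gives WU at -164.2° from the x-axis; with |WU| = 14.8, U = (31.03, -45.50). ∠WUK = 124.2° gives UK at 140.0° from the x-axis; with |UK| = 10.1, K = (23.29, -39.01). Then |DK| = |K − D| = 23.68.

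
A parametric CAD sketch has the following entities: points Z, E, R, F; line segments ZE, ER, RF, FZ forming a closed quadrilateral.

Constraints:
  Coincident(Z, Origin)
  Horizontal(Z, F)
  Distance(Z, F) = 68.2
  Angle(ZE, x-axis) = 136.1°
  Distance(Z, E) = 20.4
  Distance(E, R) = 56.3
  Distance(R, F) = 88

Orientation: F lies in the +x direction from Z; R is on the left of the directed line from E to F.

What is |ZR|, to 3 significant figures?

65.8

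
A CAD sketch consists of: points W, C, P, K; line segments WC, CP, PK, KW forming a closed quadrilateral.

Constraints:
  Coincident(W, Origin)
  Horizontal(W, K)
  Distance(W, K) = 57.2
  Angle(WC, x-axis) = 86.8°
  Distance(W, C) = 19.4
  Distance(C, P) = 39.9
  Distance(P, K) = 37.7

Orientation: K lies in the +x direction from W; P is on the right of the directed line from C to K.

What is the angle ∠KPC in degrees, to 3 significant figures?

99.8°

W is at the origin; W and K share the same y with |WK| = 57.2 and K in +x, so K = (57.2, 0). WC runs at 86.8° with |WC| = 19.4, so C = (1.08, 19.4). P is determined by |CP| = 39.9 and |PK| = 37.7 together: it lies at the intersection of circle(C, 39.9) and circle(K, 37.7). With |CK| = 59.4, the foot of the radical line on CK is 31.1 from C and the perpendicular offset is √(39.9² − 31.1²) = 25.0. Taking the right-of-CK solution: P = (22.4, -14.4).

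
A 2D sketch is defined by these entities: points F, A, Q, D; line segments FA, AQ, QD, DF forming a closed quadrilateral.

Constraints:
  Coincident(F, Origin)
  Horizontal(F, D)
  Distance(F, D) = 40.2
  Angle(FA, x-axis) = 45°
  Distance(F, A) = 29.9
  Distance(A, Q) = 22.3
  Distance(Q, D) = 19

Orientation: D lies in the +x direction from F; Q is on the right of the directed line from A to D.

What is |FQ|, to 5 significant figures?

21.267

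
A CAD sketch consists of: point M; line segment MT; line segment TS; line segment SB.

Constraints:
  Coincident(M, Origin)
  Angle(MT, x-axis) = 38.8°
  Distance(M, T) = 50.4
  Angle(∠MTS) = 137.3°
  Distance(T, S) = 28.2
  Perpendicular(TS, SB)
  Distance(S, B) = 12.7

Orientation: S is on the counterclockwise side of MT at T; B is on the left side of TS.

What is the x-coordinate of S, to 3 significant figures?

43.4

M is at the origin; MT runs at 38.8° with length 50.4, so T = 50.4·(cos 38.8°, sin 38.8°) = (39.3, 31.6). ∠MTS = 137.3°, so TS runs at 38.8° + (180° − 137.3°) = 81.5° from the x-axis; with |TS| = 28.2, S = T + 28.2·(cos 81.5°, sin 81.5°) = (43.4, 59.5). So S.x = 43.4.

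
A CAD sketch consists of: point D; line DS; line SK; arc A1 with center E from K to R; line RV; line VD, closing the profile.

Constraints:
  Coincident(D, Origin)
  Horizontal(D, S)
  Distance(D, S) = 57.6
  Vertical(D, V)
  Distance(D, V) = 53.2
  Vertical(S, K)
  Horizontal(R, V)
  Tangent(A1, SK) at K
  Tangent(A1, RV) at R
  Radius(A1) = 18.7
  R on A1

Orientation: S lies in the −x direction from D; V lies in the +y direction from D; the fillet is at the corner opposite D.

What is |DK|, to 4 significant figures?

67.14

D is at the origin; DS is horizontal with |DS| = 57.6 and S on the −x side, so S = (-57.60, 0.000). DV is vertical with |DV| = 53.2 and V on the +y side, so V = (0.000, 53.20). The virtual corner opposite D is at (-57.60, 53.20). Tangency of A1 to SK means the radius EK is perpendicular to SK and A1 meets RV tangentially, so ER is at right angles to RV, with radius 18.7, so the center E sits 18.7 in from both sides at E = (-38.90, 34.50). That places the tangent points at K = (-57.60, 34.50) on SK and R = (-38.90, 53.20) on RV. Then |DK| = |K − D| = 67.14.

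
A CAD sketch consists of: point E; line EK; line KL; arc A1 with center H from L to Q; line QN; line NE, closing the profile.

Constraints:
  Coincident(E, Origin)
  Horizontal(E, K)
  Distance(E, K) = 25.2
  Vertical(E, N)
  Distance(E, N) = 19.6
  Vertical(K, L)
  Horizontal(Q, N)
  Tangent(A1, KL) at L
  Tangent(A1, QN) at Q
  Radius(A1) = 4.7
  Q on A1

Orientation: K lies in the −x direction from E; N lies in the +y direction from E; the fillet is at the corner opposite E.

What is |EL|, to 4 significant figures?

29.28

E is at the origin; E and K share the same y with |EK| = 25.2 and K on the −x side, so K = (-25.20, 0.000). EN is vertical with |EN| = 19.6 and N on the +y side, so N = (0.000, 19.60). The virtual corner opposite E is at (-25.20, 19.60). Tangency of A1 to KL means the radius HL is perpendicular to KL and tangency of A1 to QN means the radius HQ is perpendicular to QN, with radius 4.7, so the center H sits 4.7 in from both sides at H = (-20.50, 14.90). That places the tangent points at L = (-25.20, 14.90) on KL and Q = (-20.50, 19.60) on QN. Then |EL| = |L − E| = 29.28.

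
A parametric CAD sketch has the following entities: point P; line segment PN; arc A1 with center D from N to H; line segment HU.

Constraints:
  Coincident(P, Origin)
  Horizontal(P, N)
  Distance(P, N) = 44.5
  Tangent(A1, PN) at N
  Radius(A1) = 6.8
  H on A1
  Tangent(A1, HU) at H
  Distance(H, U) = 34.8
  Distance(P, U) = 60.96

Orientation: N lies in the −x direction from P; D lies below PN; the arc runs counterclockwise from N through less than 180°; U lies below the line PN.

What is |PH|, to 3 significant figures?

51.8

Checks: P.y = 0.00, N.y = 0.00 ✓; |DH| = 6.800 ✓; ∠(DH, HU) = 90.00° ✓; |HU| = 34.80 ✓; |PU| = 60.96 ✓.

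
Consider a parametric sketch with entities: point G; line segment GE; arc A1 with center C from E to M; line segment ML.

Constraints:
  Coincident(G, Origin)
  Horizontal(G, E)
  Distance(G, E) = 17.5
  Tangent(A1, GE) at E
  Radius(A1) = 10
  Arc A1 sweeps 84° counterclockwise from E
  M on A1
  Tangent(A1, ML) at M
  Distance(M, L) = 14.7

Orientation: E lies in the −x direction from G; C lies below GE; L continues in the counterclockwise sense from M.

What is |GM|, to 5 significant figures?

28.869

G is at the origin; GE is horizontal with |GE| = 17.5 and E on the −x side, so E = (-17.500, 0.0000). Tangency of A1 to GE means the radius CE is perpendicular to GE, so C = E + (0, -10) = (-17.500, -10.000). On A1, E sits at bearing 90° from C; an 84° counterclockwise sweep puts M at bearing 174°, so M = C + 10.0·(cos 174°, sin 174°) = (-27.445, -8.9547). Then |GM| = |M − G| = 28.869.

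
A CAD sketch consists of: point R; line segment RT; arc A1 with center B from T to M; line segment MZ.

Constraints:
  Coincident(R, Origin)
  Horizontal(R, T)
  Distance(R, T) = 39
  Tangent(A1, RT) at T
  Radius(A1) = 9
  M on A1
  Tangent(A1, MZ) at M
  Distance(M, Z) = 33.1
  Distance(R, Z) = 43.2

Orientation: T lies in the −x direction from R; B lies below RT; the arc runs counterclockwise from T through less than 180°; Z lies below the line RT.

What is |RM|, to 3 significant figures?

47.7

R is at the origin; R and T share the same y with |RT| = 39.0 and T on the −x side, so T = (-39.0, 0.00). A1 meets RT tangentially, so BT is at right angles to RT, so B = T + (0, -9) = (-39.0, -9.00). Since BM ⟂ MZ (tangency), |BZ| = √(9.0² + 33.1²) = 34.3 regardless of where M sits on A1. So Z lies on both circle(R, 43.2) and circle(B, 34.3); the below-RT intersection is Z = (-20.6, -38.0). M is the foot of the tangent from Z: M = (-45.1, -15.6).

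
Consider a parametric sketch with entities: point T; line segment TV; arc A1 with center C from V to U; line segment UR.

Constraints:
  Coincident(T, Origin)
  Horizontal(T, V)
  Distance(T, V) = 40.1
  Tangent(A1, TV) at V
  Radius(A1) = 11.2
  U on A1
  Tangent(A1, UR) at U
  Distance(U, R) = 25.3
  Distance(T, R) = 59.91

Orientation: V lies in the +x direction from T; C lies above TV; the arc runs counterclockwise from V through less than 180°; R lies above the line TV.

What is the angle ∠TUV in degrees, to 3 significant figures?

35.9°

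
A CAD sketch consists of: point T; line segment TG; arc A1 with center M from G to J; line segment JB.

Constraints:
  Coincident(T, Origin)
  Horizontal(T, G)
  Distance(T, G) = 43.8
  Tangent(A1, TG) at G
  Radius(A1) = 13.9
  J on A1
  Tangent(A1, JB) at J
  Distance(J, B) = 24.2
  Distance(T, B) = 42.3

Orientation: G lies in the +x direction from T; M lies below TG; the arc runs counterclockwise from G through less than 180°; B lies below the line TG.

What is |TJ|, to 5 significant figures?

32.113

Checks: |MJ| = 13.90 ✓; ∠(MJ, JB) = 90.00° ✓; |JB| = 24.20 ✓; |TB| = 42.30 ✓.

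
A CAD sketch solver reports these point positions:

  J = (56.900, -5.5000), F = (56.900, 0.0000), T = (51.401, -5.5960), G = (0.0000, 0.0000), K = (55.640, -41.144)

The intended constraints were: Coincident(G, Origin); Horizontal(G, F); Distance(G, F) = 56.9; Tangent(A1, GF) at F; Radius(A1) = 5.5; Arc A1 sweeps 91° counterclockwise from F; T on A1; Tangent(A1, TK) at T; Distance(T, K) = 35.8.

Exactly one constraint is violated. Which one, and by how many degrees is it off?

Tangent(A1, TK) at T — off by 5.80°.

G = (0.00, 0.00) ✓; G.y = 0.00, F.y = 0.00 ✓; |GF| = 56.90 ✓; ∠(JF, FG) = 90.00° ✓; |JF| = 5.500 ✓; bearing(J→T) − bearing(J→F) = 91.00° ✓; |JT| = 5.500 ✓; ∠(JT, TK) = 84.20° ✗; |TK| = 35.80 ✓.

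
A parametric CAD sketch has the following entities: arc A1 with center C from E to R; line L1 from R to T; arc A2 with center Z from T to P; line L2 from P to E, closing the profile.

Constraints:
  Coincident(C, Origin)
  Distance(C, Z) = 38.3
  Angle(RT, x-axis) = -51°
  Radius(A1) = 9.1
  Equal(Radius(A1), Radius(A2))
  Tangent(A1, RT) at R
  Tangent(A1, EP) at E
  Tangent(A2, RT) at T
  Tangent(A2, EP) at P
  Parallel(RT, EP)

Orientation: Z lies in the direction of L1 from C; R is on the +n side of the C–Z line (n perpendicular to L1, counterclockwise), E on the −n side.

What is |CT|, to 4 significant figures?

39.37

Tangency of A1 to both parallel lines with radius 9.1 puts R and E at C ± 9.1·n: R = (7.072, 5.727), E = (-7.072, -5.727). Equal radii place T and P the same way about Z: T = Z + 9.1·n = (31.17, -24.04), P = Z − 9.1·n = (17.03, -35.49). Then |CT| = |T − C| = 39.37.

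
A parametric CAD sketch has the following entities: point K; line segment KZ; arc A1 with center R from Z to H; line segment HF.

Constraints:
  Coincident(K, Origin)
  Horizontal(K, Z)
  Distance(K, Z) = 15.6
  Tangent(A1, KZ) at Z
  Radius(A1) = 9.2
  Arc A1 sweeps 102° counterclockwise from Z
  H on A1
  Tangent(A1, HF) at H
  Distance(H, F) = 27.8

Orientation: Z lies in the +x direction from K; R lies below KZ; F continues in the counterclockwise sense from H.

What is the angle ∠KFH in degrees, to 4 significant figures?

5.912°

K is at the origin; KZ is horizontal with |KZ| = 15.6 and Z on the +x side, so Z = (15.60, 0.000). The tangent condition forces RZ to be normal to KZ, so R = Z + (0, -9.2) = (15.60, -9.200). On A1, Z sits at bearing 90° from R; a 102° counterclockwise sweep puts H at bearing 192°, so H = R + 9.2·(cos 192°, sin 192°) = (6.601, -11.11). The tangent condition forces RH to be normal to HF, so HF runs along (−sin 192°, cos 192°); with |HF| = 27.8, F = (12.38, -38.31). Then cos ∠KFH = FK·FH / (|FK||FH|), giving 5.912°.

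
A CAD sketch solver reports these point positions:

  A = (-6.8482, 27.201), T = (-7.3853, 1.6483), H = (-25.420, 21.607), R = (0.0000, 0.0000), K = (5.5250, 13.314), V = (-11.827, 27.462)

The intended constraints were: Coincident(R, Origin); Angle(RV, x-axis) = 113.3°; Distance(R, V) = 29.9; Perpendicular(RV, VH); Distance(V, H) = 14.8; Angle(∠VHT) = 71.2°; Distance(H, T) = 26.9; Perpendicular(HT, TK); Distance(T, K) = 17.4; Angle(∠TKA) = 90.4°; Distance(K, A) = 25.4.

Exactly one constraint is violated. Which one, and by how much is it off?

Distance(K, A) = 25.4 — off by 6.80.

R = (0.00, 0.00) ✓; RV at 113.3° ✓; |RV| = 29.90 ✓; ∠(RV, VH) = 90.00° ✓; |VH| = 14.80 ✓; ∠VHT = 71.20° ✓; |HT| = 26.90 ✓; ∠(HT, TK) = 90.00° ✓; |TK| = 17.40 ✓; ∠TKA = 90.40° ✓; |KA| = 18.60 ✗.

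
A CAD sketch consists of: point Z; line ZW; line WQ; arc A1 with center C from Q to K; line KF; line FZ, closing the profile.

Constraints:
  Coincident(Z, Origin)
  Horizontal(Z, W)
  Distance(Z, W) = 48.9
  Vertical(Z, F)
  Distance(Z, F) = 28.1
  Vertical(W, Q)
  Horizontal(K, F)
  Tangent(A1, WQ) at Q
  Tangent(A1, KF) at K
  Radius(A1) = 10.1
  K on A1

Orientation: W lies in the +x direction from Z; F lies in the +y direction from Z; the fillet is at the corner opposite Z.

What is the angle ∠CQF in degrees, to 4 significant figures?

11.67°

Z is at the origin; ZW is horizontal with |ZW| = 48.9 and W on the +x side, so W = (48.90, 0.000). ZF is vertical with |ZF| = 28.1 and F on the +y side, so F = (0.000, 28.10). The virtual corner opposite Z is at (48.90, 28.10). The tangent condition forces CQ to be normal to WQ and since A1 is tangent to KF there, CK ⟂ KF, with radius 10.1, so the center C sits 10.1 in from both sides at C = (38.80, 18.00). That places the tangent points at Q = (48.90, 18.00) on WQ and K = (38.80, 28.10) on KF. Then cos ∠CQF = QC·QF / (|QC||QF|), giving 11.67°.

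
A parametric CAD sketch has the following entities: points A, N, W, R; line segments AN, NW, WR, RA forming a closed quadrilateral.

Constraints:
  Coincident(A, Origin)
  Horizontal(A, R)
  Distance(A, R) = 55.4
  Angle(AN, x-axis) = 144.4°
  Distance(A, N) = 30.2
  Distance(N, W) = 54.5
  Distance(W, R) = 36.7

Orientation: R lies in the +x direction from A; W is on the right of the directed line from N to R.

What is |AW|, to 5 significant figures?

24.346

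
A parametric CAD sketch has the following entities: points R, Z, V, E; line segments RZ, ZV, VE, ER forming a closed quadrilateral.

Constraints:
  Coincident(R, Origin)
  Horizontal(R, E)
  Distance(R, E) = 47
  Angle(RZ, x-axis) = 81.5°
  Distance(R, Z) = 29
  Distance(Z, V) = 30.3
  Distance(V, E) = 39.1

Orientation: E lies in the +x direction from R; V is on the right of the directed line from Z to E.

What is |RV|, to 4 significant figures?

8.048

Checks: |ZV| = 30.30 ✓; |VE| = 39.10 ✓.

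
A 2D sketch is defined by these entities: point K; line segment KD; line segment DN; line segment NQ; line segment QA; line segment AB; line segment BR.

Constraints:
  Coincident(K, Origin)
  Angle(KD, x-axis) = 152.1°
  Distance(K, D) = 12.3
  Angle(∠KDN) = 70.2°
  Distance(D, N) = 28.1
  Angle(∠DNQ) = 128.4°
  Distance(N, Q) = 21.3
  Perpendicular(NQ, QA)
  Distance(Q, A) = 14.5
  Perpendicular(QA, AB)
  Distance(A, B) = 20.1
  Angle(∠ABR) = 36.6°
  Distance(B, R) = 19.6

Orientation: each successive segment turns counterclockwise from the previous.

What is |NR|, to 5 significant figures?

17.167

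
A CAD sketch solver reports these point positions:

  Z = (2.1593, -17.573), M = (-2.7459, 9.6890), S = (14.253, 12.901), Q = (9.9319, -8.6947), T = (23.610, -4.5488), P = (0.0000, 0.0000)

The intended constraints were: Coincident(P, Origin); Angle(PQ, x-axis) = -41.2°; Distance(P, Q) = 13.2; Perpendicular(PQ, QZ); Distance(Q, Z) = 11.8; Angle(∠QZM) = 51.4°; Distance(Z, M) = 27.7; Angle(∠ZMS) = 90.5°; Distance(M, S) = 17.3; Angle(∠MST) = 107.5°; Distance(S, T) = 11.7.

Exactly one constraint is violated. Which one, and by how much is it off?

Distance(S, T) = 11.7 — off by 8.10.

P = (0.00, 0.00) ✓; PQ at -41.20° ✓; |PQ| = 13.20 ✓; ∠(PQ, QZ) = 90.00° ✓; |QZ| = 11.80 ✓; ∠QZM = 51.40° ✓; |ZM| = 27.70 ✓; ∠ZMS = 90.50° ✓; |MS| = 17.30 ✓; ∠MST = 107.5° ✓; |ST| = 19.80 ✗.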